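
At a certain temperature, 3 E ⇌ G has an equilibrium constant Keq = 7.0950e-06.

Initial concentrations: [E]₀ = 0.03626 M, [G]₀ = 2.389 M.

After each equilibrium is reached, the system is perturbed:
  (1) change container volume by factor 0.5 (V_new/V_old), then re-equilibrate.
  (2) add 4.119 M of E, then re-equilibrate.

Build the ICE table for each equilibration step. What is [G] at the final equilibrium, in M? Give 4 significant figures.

Q₀ = 5.0111e+04 vs Keq = 7.0950e-06 ⇒ Q>K, reverse
Step 1:
                    E           G
  init        0.03626       2.389
  Δ             7.159      -2.386
  eq            7.195    0.002643
  solve Keq expr → x = -2.386; check Q = 7.0950e-06
Then change container volume by factor 0.5 (V_new/V_old).
Step 2:
                    E           G
  init          14.39    0.005286
  Δ          -0.04696     0.01565
  eq            14.34     0.02094
  solve Keq expr → x = 0.01565; check Q = 7.0950e-06
Then add 4.119 M of E.
Step 3:
                    E           G
  init          18.46     0.02094
  Δ          -0.06963     0.02321
  eq            18.39     0.04415
  solve Keq expr → x = 0.02321; check Q = 7.0950e-06

[G]_eq = 0.04415 M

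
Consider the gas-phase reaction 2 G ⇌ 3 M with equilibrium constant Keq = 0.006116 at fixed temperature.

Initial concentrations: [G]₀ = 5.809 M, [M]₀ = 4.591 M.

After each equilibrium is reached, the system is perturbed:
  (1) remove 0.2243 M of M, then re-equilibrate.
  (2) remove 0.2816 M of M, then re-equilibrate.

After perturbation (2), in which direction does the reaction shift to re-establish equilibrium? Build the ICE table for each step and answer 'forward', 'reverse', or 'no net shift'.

Direction: forward

Q₀ = 2.868 vs Keq = 0.006116 ⇒ Q>K, reverse
Step 1:
                  G         M
  init        5.809     4.591
  Δ           2.558    -3.837
  eq          8.367    0.7537
  solve Keq expr → x = -1.279; check Q = 0.006116
Then remove 0.2243 M of M.
Step 2:
                  G         M
  init        8.367    0.5294
  Δ         -0.1438    0.2156
  eq          8.223    0.7451
  solve Keq expr → x = 0.07188; check Q = 0.006116
Then remove 0.2816 M of M.
Step 3:
                  G         M
  init        8.223    0.4635
  Δ         -0.1804    0.2707
  eq          8.043    0.7341
  solve Keq expr → x = 0.09022; check Q = 0.006116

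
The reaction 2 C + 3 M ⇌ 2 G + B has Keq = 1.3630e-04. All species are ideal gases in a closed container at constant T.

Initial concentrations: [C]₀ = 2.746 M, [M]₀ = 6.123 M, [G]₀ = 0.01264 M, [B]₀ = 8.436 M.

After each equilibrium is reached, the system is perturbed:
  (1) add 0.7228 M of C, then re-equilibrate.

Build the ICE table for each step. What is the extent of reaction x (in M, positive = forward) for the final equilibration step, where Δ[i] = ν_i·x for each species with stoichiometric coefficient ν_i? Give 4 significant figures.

x = 0.01834 M

Q₀ = 7.7864e-07 vs Keq = 1.3630e-04 ⇒ Q<K, forward
Step 1:
                  C         M         G         B
  init        2.746     6.123   0.01264     8.436
  Δ         -0.1376   -0.2065    0.1376   0.06882
  eq          2.608     5.917    0.1503     8.505
  solve Keq expr → x = 0.06882; check Q = 1.3630e-04
Then add 0.7228 M of C.
Step 2:
                  C         M         G         B
  init        3.331     5.917    0.1503     8.505
  Δ        -0.03669  -0.05503   0.03669   0.01834
  eq          3.294     5.862     0.187     8.523
  solve Keq expr → x = 0.01834; check Q = 1.3630e-04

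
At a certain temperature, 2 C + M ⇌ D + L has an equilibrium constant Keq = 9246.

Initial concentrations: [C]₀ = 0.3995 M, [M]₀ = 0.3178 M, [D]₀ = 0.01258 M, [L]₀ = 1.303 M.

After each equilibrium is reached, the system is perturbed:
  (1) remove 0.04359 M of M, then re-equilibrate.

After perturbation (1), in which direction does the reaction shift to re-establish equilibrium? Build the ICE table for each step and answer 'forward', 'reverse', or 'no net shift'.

Direction: reverse

Q₀ = 0.3232 vs Keq = 9246 ⇒ Q<K, forward
Step 1:
                    C           M           D           L
  Initial      0.3995      0.3178     0.01258       1.303
  Change      -0.3833     -0.1917      0.1917      0.1917
  Equil       0.01618      0.1261      0.2042       1.495
  solve Keq expr → x = 0.1917; check Q = 9246
Then remove 0.04359 M of M.
Step 2:
                    C           M           D           L
  Initial     0.01618     0.08255      0.2042       1.495
  Change     0.003514    0.001757   -0.001757   -0.001757
  Equil       0.01969     0.08431      0.2025       1.493
  solve Keq expr → x = -0.001757; check Q = 9246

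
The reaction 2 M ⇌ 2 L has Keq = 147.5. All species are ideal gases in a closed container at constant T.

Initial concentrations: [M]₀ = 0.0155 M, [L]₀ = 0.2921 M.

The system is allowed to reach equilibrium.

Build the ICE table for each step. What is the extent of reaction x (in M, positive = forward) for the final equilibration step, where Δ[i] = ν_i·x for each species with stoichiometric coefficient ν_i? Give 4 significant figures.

x = -0.00395 M

Q₀ = 355.1 vs Keq = 147.5 ⇒ Q>K, reverse
Step 1:
                   M          L
  I           0.0155     0.2921
  C         0.007901  -0.007901
  E           0.0234     0.2842
  solve Keq expr → x = -0.00395; check Q = 147.5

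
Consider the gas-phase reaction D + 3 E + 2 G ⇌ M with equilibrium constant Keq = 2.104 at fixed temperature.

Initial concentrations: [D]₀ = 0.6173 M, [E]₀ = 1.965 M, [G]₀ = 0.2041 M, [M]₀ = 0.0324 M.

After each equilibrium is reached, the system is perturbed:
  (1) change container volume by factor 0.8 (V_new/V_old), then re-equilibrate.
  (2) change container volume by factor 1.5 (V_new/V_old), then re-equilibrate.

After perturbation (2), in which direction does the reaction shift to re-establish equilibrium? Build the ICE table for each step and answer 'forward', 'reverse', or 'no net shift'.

Direction: reverse

Q₀ = 0.1661 vs Keq = 2.104 ⇒ Q<K, forward
Step 1:
                   D          E          G          M
  I           0.6173      1.965     0.2041     0.0324
  C         -0.04889    -0.1467   -0.09777    0.04889
  E           0.5684      1.818     0.1063    0.08129
  solve Keq expr → x = 0.04889; check Q = 2.104
Then change container volume by factor 0.8 (V_new/V_old).
Step 2:
                   D          E          G          M
  I           0.7105      2.273     0.1329     0.1016
  C         -0.02193   -0.06578   -0.04386    0.02193
  E           0.6886      2.207    0.08905     0.1235
  solve Keq expr → x = 0.02193; check Q = 2.104
Then change container volume by factor 1.5 (V_new/V_old).
Step 3:
                   D          E          G          M
  I           0.4591      1.471    0.05937    0.08236
  C          0.02894    0.08683    0.05789   -0.02894
  E            0.488      1.558     0.1173    0.05341
  solve Keq expr → x = -0.02894; check Q = 2.104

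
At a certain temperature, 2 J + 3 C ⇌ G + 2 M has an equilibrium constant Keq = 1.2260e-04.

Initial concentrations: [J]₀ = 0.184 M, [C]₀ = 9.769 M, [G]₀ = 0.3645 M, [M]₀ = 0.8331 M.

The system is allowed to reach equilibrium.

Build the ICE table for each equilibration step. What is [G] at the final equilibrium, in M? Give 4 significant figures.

Q₀ = 0.008015 vs Keq = 1.2260e-04 ⇒ Q>K, reverse
Step 1:
                  J         C         G         M
  I           0.184     9.769    0.3645    0.8331
  C          0.3634    0.5452   -0.1817   -0.3634
  E          0.5474     10.31    0.1828    0.4697
  solve Keq expr → x = -0.1817; check Q = 1.2260e-04

[G]_eq = 0.1828 M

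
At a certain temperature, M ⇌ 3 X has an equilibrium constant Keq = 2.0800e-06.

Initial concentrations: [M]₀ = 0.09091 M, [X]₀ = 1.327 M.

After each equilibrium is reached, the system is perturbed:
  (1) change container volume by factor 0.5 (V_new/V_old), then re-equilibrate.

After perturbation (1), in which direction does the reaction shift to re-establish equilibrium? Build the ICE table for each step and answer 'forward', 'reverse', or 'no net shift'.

Q₀ = 25.7 vs Keq = 2.0800e-06 ⇒ Q>K, reverse
Step 1:
                  M         X
  Initial   0.09091     1.327
  Change     0.4389    -1.317
  Equil      0.5298   0.01033
  solve Keq expr → x = -0.4389; check Q = 2.0800e-06
Then change container volume by factor 0.5 (V_new/V_old).
Step 2:
                  M         X
  Initial      1.06   0.02066
  Change   0.002545 -0.007634
  Equil       1.062   0.01302
  solve Keq expr → x = -0.002545; check Q = 2.0800e-06

Direction: reverse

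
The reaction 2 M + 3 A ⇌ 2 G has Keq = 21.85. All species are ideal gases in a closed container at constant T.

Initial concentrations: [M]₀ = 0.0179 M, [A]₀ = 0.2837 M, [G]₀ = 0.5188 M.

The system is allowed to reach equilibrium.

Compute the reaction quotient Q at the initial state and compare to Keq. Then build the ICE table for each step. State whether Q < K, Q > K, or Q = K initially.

Q₀ = 3.6789e+04 vs Keq = 21.85 ⇒ Q>K, reverse
Step 1:
                    M           A           G
  init         0.0179      0.2837      0.5188
  Δ            0.1704      0.2555     -0.1704
  eq           0.1883      0.5392      0.3484
  solve Keq expr → x = -0.08518; check Q = 21.85

Q₀ = 3.6789e+04; Q > K (proceeds reverse)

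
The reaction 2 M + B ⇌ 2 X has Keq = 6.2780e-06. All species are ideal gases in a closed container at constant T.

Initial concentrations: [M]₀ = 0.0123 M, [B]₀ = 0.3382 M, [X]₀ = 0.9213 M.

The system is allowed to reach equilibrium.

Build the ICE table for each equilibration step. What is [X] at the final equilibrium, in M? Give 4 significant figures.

[X]_eq = 0.002085 M

Q₀ = 1.6589e+04 vs Keq = 6.2780e-06 ⇒ Q>K, reverse
Step 1:
                  M         B         X
  I          0.0123    0.3382    0.9213
  C          0.9192    0.4596   -0.9192
  E          0.9315    0.7978  0.002085
  solve Keq expr → x = -0.4596; check Q = 6.2780e-06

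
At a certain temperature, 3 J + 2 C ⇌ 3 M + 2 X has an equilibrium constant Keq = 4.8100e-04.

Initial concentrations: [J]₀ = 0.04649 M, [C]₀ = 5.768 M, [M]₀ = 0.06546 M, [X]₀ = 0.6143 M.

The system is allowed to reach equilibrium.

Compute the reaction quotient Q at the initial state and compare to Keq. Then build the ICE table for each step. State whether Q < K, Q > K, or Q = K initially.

Q₀ = 0.03166 vs Keq = 4.8100e-04 ⇒ Q>K, reverse
Step 1:
                  J         C         M         X
  I         0.04649     5.768   0.06546    0.6143
  C         0.03588   0.02392  -0.03588  -0.02392
  E         0.08237     5.792   0.02958    0.5904
  solve Keq expr → x = -0.01196; check Q = 4.8100e-04

Q₀ = 0.03166; Q > K (proceeds reverse)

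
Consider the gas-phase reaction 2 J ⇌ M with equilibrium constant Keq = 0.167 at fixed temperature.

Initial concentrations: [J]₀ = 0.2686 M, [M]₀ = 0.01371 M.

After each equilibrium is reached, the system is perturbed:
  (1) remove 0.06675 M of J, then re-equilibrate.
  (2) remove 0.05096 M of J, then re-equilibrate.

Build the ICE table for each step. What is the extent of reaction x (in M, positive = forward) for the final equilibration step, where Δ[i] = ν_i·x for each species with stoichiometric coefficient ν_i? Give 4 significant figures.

Q₀ = 0.19 vs Keq = 0.167 ⇒ Q>K, reverse
Step 1:
                   J          M
  I           0.2686    0.01371
  C         0.002815  -0.001408
  E           0.2714     0.0123
  solve Keq expr → x = -0.001408; check Q = 0.167
Then remove 0.06675 M of J.
Step 2:
                   J          M
  I           0.2047     0.0123
  C         0.009312  -0.004656
  E            0.214   0.007646
  solve Keq expr → x = -0.004656; check Q = 0.167
Then remove 0.05096 M of J.
Step 3:
                   J          M
  I            0.163   0.007646
  C         0.005777  -0.002888
  E           0.1688   0.004758
  solve Keq expr → x = -0.002888; check Q = 0.167

x = -0.002888 M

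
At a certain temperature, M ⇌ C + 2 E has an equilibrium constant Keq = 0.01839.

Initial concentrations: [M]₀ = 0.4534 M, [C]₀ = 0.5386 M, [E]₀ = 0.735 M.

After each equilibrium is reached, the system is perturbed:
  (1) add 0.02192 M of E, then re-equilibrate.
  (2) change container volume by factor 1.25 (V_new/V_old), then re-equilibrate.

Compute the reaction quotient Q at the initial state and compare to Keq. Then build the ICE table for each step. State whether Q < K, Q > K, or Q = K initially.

Q₀ = 0.6417 vs Keq = 0.01839 ⇒ Q>K, reverse
Step 1:
                   M          C          E
  init        0.4534     0.5386      0.735
  Δ           0.2592    -0.2592    -0.5184
  eq          0.7126     0.2794     0.2166
  solve Keq expr → x = -0.2592; check Q = 0.01839
Then add 0.02192 M of E.
Step 2:
                   M          C          E
  init        0.7126     0.2794     0.2385
  Δ         0.008594  -0.008594   -0.01719
  eq          0.7212     0.2708     0.2213
  solve Keq expr → x = -0.008594; check Q = 0.01839
Then change container volume by factor 1.25 (V_new/V_old).
Step 3:
                   M          C          E
  init         0.577     0.2166      0.177
  Δ         -0.01658    0.01658    0.03316
  eq          0.5604     0.2332     0.2102
  solve Keq expr → x = 0.01658; check Q = 0.01839

Q₀ = 0.6417; Q > K (proceeds reverse)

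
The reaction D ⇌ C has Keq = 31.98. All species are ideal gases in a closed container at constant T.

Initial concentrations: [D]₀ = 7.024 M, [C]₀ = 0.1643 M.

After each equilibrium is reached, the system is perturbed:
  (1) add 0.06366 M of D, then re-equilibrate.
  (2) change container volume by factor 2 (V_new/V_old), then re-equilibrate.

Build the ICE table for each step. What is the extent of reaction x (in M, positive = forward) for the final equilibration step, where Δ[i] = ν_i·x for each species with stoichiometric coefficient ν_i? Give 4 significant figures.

Q₀ = 0.02339 vs Keq = 31.98 ⇒ Q<K, forward
Step 1:
                  D         C
  I           7.024    0.1643
  C          -6.806     6.806
  E           0.218      6.97
  solve Keq expr → x = 6.806; check Q = 31.98
Then add 0.06366 M of D.
Step 2:
                  D         C
  I          0.2816      6.97
  C        -0.06173   0.06173
  E          0.2199     7.032
  solve Keq expr → x = 0.06173; check Q = 31.98
Then change container volume by factor 2 (V_new/V_old).
Step 3:
                  D         C
  I          0.1099     3.516
  C               0         0
  E          0.1099     3.516
  solve Keq expr → x = 0; check Q = 31.98

x = 0 M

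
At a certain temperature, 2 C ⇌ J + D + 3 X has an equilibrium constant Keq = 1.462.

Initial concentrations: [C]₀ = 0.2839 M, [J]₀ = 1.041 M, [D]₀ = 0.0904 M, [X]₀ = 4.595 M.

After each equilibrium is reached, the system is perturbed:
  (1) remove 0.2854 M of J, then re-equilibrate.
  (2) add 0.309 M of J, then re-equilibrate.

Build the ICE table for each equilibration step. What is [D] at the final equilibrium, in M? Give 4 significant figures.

[D]_eq = 0.003832 M

Q₀ = 113.3 vs Keq = 1.462 ⇒ Q>K, reverse
Step 1:
                    C           J           D           X
  Initial      0.2839       1.041      0.0904       4.595
  Change        0.173    -0.08648    -0.08648     -0.2594
  Equil        0.4569      0.9545    0.003923       4.336
  solve Keq expr → x = -0.08648; check Q = 1.462
Then remove 0.2854 M of J.
Step 2:
                    C           J           D           X
  Initial      0.4569      0.6691    0.003923       4.336
  Change    -0.003132    0.001566    0.001566    0.004698
  Equil        0.4537      0.6707    0.005489        4.34
  solve Keq expr → x = 0.001566; check Q = 1.462
Then add 0.309 M of J.
Step 3:
                    C           J           D           X
  Initial      0.4537      0.9797    0.005489        4.34
  Change     0.003313   -0.001656   -0.001656   -0.004969
  Equil         0.457       0.978    0.003832       4.335
  solve Keq expr → x = -0.001656; check Q = 1.462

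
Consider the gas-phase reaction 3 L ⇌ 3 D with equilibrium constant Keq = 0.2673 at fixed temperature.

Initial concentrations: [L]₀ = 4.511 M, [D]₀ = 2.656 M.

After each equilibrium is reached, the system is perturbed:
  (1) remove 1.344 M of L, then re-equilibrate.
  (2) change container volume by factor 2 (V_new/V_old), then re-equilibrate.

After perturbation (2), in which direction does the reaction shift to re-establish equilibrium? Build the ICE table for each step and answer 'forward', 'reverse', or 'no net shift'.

Q₀ = 0.2041 vs Keq = 0.2673 ⇒ Q<K, forward
Step 1:
                   L          D
  Initial      4.511      2.656
  Change      -0.152      0.152
  Equil        4.359      2.808
  solve Keq expr → x = 0.05065; check Q = 0.2673
Then remove 1.344 M of L.
Step 2:
                   L          D
  Initial      3.015      2.808
  Change      0.5266    -0.5266
  Equil        3.542      2.281
  solve Keq expr → x = -0.1755; check Q = 0.2673
Then change container volume by factor 2 (V_new/V_old).
Step 3:
                   L          D
  Initial      1.771      1.141
  Change           0          0
  Equil        1.771      1.141
  solve Keq expr → x = 0; check Q = 0.2673

Direction: no net shift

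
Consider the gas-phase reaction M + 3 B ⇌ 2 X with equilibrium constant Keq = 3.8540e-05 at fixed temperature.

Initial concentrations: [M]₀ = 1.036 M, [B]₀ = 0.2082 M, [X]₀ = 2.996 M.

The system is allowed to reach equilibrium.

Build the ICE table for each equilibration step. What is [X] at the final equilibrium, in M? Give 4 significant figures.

Q₀ = 960 vs Keq = 3.8540e-05 ⇒ Q>K, reverse
Step 1:
                    M           B           X
  Initial       1.036      0.2082       2.996
  Change         1.45       4.351      -2.901
  Equil         2.486       4.559      0.0953
  solve Keq expr → x = -1.45; check Q = 3.8540e-05

[X]_eq = 0.0953 M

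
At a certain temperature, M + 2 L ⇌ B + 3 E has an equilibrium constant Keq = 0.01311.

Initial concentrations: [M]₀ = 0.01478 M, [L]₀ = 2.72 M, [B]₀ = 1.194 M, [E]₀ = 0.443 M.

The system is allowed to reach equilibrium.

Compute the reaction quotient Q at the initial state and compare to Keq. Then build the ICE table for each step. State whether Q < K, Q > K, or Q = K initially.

Q₀ = 0.9493 vs Keq = 0.01311 ⇒ Q>K, reverse
Step 1:
                  M         L         B         E
  I         0.01478      2.72     1.194     0.443
  C         0.07822    0.1564  -0.07822   -0.2347
  E           0.093     2.876     1.116    0.2083
  solve Keq expr → x = -0.07822; check Q = 0.01311

Q₀ = 0.9493; Q > K (proceeds reverse)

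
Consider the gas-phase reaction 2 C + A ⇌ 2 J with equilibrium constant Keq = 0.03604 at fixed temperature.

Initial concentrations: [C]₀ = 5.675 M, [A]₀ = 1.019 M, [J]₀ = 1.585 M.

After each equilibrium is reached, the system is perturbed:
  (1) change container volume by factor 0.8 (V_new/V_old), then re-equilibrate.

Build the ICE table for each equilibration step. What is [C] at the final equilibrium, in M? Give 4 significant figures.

[C]_eq = 7.398 M

Q₀ = 0.07655 vs Keq = 0.03604 ⇒ Q>K, reverse
Step 1:
                   C          A          J
  init         5.675      1.019      1.585
  Δ           0.3399       0.17    -0.3399
  eq           6.015      1.189      1.245
  solve Keq expr → x = -0.17; check Q = 0.03604
Then change container volume by factor 0.8 (V_new/V_old).
Step 2:
                   C          A          J
  init         7.519      1.486      1.556
  Δ          -0.1207   -0.06033     0.1207
  eq           7.398      1.426      1.677
  solve Keq expr → x = 0.06033; check Q = 0.03604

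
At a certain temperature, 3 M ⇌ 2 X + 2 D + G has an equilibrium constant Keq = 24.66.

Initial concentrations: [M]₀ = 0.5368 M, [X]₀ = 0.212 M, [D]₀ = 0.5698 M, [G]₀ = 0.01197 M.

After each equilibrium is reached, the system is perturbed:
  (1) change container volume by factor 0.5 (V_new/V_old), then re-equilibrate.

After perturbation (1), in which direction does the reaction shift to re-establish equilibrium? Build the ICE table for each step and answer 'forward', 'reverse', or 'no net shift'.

Q₀ = 0.001129 vs Keq = 24.66 ⇒ Q<K, forward
Step 1:
                  M         X         D         G
  I          0.5368     0.212    0.5698   0.01197
  C         -0.4317    0.2878    0.2878    0.1439
  E          0.1051    0.4998    0.8576    0.1559
  solve Keq expr → x = 0.1439; check Q = 24.66
Then change container volume by factor 0.5 (V_new/V_old).
Step 2:
                  M         X         D         G
  I          0.2102    0.9996     1.715    0.3117
  C         0.09157  -0.06105  -0.06105  -0.03052
  E          0.3018    0.9385     1.654    0.2812
  solve Keq expr → x = -0.03052; check Q = 24.66

Direction: reverse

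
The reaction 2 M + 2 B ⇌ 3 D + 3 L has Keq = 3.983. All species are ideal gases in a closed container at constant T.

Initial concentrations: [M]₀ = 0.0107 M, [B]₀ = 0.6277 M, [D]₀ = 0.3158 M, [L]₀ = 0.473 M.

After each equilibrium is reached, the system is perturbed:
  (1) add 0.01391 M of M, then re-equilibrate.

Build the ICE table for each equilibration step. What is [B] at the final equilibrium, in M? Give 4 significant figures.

Q₀ = 73.88 vs Keq = 3.983 ⇒ Q>K, reverse
Step 1:
                   M          B          D          L
  I           0.0107     0.6277     0.3158      0.473
  C          0.02277    0.02277   -0.03416   -0.03416
  E          0.03347     0.6505     0.2816     0.4388
  solve Keq expr → x = -0.01139; check Q = 3.983
Then add 0.01391 M of M.
Step 2:
                   M          B          D          L
  I          0.04738     0.6505     0.2816     0.4388
  C        -0.009181  -0.009181    0.01377    0.01377
  E           0.0382     0.6413     0.2954     0.4526
  solve Keq expr → x = 0.00459; check Q = 3.983

[B]_eq = 0.6413 M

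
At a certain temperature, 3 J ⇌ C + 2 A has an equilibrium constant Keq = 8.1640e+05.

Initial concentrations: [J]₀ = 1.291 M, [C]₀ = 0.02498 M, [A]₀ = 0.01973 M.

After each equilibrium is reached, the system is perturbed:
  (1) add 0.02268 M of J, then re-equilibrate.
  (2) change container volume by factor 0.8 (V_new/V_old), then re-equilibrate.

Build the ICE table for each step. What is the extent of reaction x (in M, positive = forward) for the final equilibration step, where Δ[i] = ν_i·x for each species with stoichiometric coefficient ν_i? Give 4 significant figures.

x = 0 M

Q₀ = 4.5193e-06 vs Keq = 8.1640e+05 ⇒ Q<K, forward
Step 1:
                    J           C           A
  init          1.291     0.02498     0.01973
  Δ            -1.283      0.4278      0.8557
  eq         0.007519      0.4528      0.8754
  solve Keq expr → x = 0.4278; check Q = 8.1640e+05
Then add 0.02268 M of J.
Step 2:
                    J           C           A
  init         0.0302      0.4528      0.8754
  Δ          -0.02255    0.007517     0.01503
  eq         0.007646      0.4603      0.8904
  solve Keq expr → x = 0.007517; check Q = 8.1640e+05
Then change container volume by factor 0.8 (V_new/V_old).
Step 3:
                    J           C           A
  init       0.009558      0.5754       1.113
  Δ                 0           0           0
  eq         0.009558      0.5754       1.113
  solve Keq expr → x = 0; check Q = 8.1640e+05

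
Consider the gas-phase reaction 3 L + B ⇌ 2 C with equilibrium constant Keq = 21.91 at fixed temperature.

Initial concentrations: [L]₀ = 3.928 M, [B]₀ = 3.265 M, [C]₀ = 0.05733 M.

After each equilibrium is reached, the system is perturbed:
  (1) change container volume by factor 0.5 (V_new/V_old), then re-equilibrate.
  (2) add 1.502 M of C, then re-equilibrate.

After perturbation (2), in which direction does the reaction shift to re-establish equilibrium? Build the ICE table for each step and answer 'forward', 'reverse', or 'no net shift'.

Direction: reverse

Q₀ = 1.6610e-05 vs Keq = 21.91 ⇒ Q<K, forward
Step 1:
                   L          B          C
  init         3.928      3.265    0.05733
  Δ           -3.436     -1.145      2.291
  eq          0.4915       2.12      2.348
  solve Keq expr → x = 1.145; check Q = 21.91
Then change container volume by factor 0.5 (V_new/V_old).
Step 2:
                   L          B          C
  init         0.983      4.239      4.697
  Δ          -0.3383    -0.1128     0.2256
  eq          0.6447      4.126      4.922
  solve Keq expr → x = 0.1128; check Q = 21.91
Then add 1.502 M of C.
Step 3:
                   L          B          C
  init        0.6447      4.126      6.424
  Δ           0.1166    0.03888   -0.07776
  eq          0.7614      4.165      6.346
  solve Keq expr → x = -0.03888; check Q = 21.91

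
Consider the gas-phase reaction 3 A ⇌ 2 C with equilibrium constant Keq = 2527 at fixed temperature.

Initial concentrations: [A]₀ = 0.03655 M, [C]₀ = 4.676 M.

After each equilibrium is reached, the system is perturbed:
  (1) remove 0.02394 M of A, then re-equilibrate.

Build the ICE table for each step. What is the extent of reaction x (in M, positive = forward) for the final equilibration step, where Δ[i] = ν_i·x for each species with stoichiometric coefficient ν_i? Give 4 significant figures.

Q₀ = 4.4780e+05 vs Keq = 2527 ⇒ Q>K, reverse
Step 1:
                  A         C
  init      0.03655     4.676
  Δ          0.1655   -0.1103
  eq         0.2021     4.566
  solve Keq expr → x = -0.05517; check Q = 2527
Then remove 0.02394 M of A.
Step 2:
                  A         C
  init       0.1781     4.566
  Δ         0.02348  -0.01565
  eq         0.2016      4.55
  solve Keq expr → x = -0.007826; check Q = 2527

x = -0.007826 M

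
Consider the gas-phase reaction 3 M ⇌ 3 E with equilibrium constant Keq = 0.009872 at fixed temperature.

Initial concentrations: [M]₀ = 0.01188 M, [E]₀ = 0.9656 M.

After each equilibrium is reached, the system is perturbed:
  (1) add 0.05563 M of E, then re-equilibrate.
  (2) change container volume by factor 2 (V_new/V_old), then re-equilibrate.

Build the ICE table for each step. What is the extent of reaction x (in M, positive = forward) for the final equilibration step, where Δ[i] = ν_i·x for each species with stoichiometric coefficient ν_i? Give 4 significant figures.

Q₀ = 5.3696e+05 vs Keq = 0.009872 ⇒ Q>K, reverse
Step 1:
                  M         E
  I         0.01188    0.9656
  C          0.7929   -0.7929
  E          0.8048    0.1727
  solve Keq expr → x = -0.2643; check Q = 0.009872
Then add 0.05563 M of E.
Step 2:
                  M         E
  I          0.8048    0.2283
  C          0.0458   -0.0458
  E          0.8506    0.1825
  solve Keq expr → x = -0.01527; check Q = 0.009872
Then change container volume by factor 2 (V_new/V_old).
Step 3:
                  M         E
  I          0.4253   0.09124
  C               0         0
  E          0.4253   0.09124
  solve Keq expr → x = 0; check Q = 0.009872

x = 0 M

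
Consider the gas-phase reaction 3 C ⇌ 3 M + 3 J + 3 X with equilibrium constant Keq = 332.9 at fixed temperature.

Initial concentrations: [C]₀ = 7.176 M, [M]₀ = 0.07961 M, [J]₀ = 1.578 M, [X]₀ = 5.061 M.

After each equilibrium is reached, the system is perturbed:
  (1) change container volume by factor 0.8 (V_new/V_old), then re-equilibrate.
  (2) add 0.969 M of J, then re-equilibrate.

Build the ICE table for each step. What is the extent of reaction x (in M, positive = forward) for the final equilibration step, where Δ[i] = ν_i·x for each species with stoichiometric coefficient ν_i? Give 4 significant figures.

Q₀ = 6.9548e-04 vs Keq = 332.9 ⇒ Q<K, forward
Step 1:
                    C           M           J           X
  Initial       7.176     0.07961       1.578       5.061
  Change       -1.668       1.668       1.668       1.668
  Equil         5.508       1.748       3.246       6.729
  solve Keq expr → x = 0.556; check Q = 332.9
Then change container volume by factor 0.8 (V_new/V_old).
Step 2:
                    C           M           J           X
  Initial       6.885       2.185       4.058       8.411
  Change       0.4318     -0.4318     -0.4318     -0.4318
  Equil         7.317       1.753       3.626       7.979
  solve Keq expr → x = -0.1439; check Q = 332.9
Then add 0.969 M of J.
Step 3:
                    C           M           J           X
  Initial       7.317       1.753       4.595       7.979
  Change       0.2166     -0.2166     -0.2166     -0.2166
  Equil         7.533       1.536       4.378       7.763
  solve Keq expr → x = -0.07219; check Q = 332.9

x = -0.07219 M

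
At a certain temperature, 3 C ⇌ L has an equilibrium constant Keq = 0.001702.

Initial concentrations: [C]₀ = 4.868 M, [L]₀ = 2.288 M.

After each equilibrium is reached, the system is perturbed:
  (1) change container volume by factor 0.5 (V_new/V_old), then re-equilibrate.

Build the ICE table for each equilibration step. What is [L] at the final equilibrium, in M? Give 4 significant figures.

[L]_eq = 3.559 M

Q₀ = 0.01983 vs Keq = 0.001702 ⇒ Q>K, reverse
Step 1:
                  C         L
  Initial     4.868     2.288
  Change      3.678    -1.226
  Equil       8.546     1.062
  solve Keq expr → x = -1.226; check Q = 0.001702
Then change container volume by factor 0.5 (V_new/V_old).
Step 2:
                  C         L
  Initial     17.09     2.124
  Change     -4.304     1.435
  Equil       12.79     3.559
  solve Keq expr → x = 1.435; check Q = 0.001702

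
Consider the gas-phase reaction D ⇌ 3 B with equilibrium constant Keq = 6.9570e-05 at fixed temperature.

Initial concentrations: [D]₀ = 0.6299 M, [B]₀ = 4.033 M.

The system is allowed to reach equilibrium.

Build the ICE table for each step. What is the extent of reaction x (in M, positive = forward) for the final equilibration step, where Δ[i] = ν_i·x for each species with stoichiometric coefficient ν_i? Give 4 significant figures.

x = -1.327 M

Q₀ = 104.1 vs Keq = 6.9570e-05 ⇒ Q>K, reverse
Step 1:
                   D          B
  Initial     0.6299      4.033
  Change       1.327     -3.982
  Equil        1.957    0.05145
  solve Keq expr → x = -1.327; check Q = 6.9570e-05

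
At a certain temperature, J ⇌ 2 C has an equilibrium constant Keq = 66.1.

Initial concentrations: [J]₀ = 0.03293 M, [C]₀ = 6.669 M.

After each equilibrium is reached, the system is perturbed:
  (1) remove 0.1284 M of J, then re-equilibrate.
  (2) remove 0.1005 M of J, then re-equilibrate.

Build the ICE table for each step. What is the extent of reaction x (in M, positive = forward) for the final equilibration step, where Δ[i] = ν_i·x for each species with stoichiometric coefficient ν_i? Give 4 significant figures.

Q₀ = 1351 vs Keq = 66.1 ⇒ Q>K, reverse
Step 1:
                   J          C
  I          0.03293      6.669
  C           0.4653    -0.9305
  E           0.4982      5.738
  solve Keq expr → x = -0.4653; check Q = 66.1
Then remove 0.1284 M of J.
Step 2:
                   J          C
  I           0.3698      5.738
  C          0.09572    -0.1914
  E           0.4655      5.547
  solve Keq expr → x = -0.09572; check Q = 66.1
Then remove 0.1005 M of J.
Step 3:
                   J          C
  I            0.365      5.547
  C           0.0755     -0.151
  E           0.4405      5.396
  solve Keq expr → x = -0.0755; check Q = 66.1

x = -0.0755 M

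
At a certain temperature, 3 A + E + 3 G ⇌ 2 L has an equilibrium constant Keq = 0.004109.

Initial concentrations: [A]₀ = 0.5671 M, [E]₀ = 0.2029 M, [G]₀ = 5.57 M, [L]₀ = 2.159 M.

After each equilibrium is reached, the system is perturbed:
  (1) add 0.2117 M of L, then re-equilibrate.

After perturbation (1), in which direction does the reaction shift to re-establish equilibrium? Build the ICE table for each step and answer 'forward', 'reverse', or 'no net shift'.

Direction: reverse

Q₀ = 0.7289 vs Keq = 0.004109 ⇒ Q>K, reverse
Step 1:
                   A          E          G          L
  I           0.5671     0.2029       5.57      2.159
  C           0.9803     0.3268     0.9803    -0.6535
  E            1.547     0.5297       6.55      1.505
  solve Keq expr → x = -0.3268; check Q = 0.004109
Then add 0.2117 M of L.
Step 2:
                   A          E          G          L
  I            1.547     0.5297       6.55      1.717
  C          0.07008    0.02336    0.07008   -0.04672
  E            1.617      0.553       6.62       1.67
  solve Keq expr → x = -0.02336; check Q = 0.004109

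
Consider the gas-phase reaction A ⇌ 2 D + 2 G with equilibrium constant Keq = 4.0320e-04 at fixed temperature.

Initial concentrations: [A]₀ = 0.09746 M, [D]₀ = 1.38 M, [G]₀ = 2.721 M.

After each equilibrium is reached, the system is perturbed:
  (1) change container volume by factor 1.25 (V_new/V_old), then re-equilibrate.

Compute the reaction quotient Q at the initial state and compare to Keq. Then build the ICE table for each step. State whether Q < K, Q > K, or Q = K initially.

Q₀ = 144.7; Q > K (proceeds reverse)

Q₀ = 144.7 vs Keq = 4.0320e-04 ⇒ Q>K, reverse
Step 1:
                    A           D           G
  I           0.09746        1.38       2.721
  C            0.6834      -1.367      -1.367
  E            0.7809      0.0131       1.354
  solve Keq expr → x = -0.6834; check Q = 4.0320e-04
Then change container volume by factor 1.25 (V_new/V_old).
Step 2:
                    A           D           G
  I            0.6247     0.01048       1.083
  C         -0.002044    0.004089    0.004089
  E            0.6227     0.01457       1.087
  solve Keq expr → x = 0.002044; check Q = 4.0320e-04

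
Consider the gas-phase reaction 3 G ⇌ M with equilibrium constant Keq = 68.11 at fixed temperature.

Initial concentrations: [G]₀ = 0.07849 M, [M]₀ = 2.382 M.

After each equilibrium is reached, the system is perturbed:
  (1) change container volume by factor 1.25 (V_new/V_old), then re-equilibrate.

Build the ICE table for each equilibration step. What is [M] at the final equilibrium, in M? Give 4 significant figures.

Q₀ = 4926 vs Keq = 68.11 ⇒ Q>K, reverse
Step 1:
                  G         M
  Initial   0.07849     2.382
  Change     0.2448  -0.08158
  Equil      0.3232       2.3
  solve Keq expr → x = -0.08158; check Q = 68.11
Then change container volume by factor 1.25 (V_new/V_old).
Step 2:
                  G         M
  Initial    0.2586      1.84
  Change    0.04074  -0.01358
  Equil      0.2993     1.827
  solve Keq expr → x = -0.01358; check Q = 68.11

[M]_eq = 1.827 M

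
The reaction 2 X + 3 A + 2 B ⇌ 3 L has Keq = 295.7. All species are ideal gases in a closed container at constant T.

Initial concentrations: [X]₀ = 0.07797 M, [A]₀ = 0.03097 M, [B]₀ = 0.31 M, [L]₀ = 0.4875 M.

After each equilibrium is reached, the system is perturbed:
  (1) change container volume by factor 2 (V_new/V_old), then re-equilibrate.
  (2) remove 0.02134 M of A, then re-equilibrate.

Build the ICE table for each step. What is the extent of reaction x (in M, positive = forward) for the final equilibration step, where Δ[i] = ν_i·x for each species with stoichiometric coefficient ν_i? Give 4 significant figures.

Q₀ = 6.6761e+06 vs Keq = 295.7 ⇒ Q>K, reverse
Step 1:
                   X          A          B          L
  I          0.07797    0.03097       0.31     0.4875
  C           0.1273      0.191     0.1273     -0.191
  E           0.2053      0.222     0.4373     0.2965
  solve Keq expr → x = -0.06366; check Q = 295.7
Then change container volume by factor 2 (V_new/V_old).
Step 2:
                   X          A          B          L
  I           0.1026      0.111     0.2187     0.1483
  C          0.02891    0.04337    0.02891   -0.04337
  E           0.1316     0.1544     0.2476     0.1049
  solve Keq expr → x = -0.01446; check Q = 295.7
Then remove 0.02134 M of A.
Step 3:
                   X          A          B          L
  I           0.1316      0.133     0.2476     0.1049
  C         0.004451   0.006676   0.004451  -0.006676
  E            0.136     0.1397      0.252    0.09821
  solve Keq expr → x = -0.002225; check Q = 295.7

x = -0.002225 M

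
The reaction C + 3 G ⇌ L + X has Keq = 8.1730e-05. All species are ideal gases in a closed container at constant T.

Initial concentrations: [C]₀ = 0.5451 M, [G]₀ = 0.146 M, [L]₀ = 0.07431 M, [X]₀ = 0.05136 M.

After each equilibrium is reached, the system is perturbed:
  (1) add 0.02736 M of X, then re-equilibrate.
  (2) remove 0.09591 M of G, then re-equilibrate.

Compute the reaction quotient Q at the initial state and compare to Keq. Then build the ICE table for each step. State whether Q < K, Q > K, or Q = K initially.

Q₀ = 2.25 vs Keq = 8.1730e-05 ⇒ Q>K, reverse
Step 1:
                  C         G         L         X
  Initial    0.5451     0.146   0.07431   0.05136
  Change     0.0513    0.1539   -0.0513   -0.0513
  Equil      0.5964    0.2999   0.02301 5.7151e-05
  solve Keq expr → x = -0.0513; check Q = 8.1730e-05
Then add 0.02736 M of X.
Step 2:
                  C         G         L         X
  Initial    0.5964    0.2999   0.02301   0.02742
  Change     0.0225   0.06749   -0.0225   -0.0225
  Equil      0.6189    0.3674 5.0988e-04   0.00492
  solve Keq expr → x = -0.0225; check Q = 8.1730e-05
Then remove 0.09591 M of G.
Step 3:
                  C         G         L         X
  Initial    0.6189    0.2715 5.0988e-04   0.00492
  Change  2.8909e-04 8.6728e-04 -2.8909e-04 -2.8909e-04
  Equil      0.6192    0.2724 2.2078e-04  0.004631
  solve Keq expr → x = -2.8909e-04; check Q = 8.1730e-05

Q₀ = 2.25; Q > K (proceeds reverse)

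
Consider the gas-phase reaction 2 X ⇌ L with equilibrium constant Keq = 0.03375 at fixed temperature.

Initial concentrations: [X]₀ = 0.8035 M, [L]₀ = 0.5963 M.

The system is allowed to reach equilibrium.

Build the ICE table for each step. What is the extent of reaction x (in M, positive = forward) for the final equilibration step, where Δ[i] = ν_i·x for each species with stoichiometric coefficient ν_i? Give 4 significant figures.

x = -0.4892 M

Q₀ = 0.9236 vs Keq = 0.03375 ⇒ Q>K, reverse
Step 1:
                   X          L
  I           0.8035     0.5963
  C           0.9783    -0.4892
  E            1.782     0.1071
  solve Keq expr → x = -0.4892; check Q = 0.03375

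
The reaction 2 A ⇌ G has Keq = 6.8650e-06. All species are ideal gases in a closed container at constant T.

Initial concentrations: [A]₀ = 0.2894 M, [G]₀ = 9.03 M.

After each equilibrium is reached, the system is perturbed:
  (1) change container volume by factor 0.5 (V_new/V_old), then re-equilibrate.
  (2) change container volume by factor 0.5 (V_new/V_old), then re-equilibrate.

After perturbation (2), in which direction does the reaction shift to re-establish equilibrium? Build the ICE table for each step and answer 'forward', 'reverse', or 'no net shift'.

Direction: forward

Q₀ = 107.8 vs Keq = 6.8650e-06 ⇒ Q>K, reverse
Step 1:
                    A           G
  I            0.2894        9.03
  C             18.06      -9.028
  E             18.34     0.00231
  solve Keq expr → x = -9.028; check Q = 6.8650e-06
Then change container volume by factor 0.5 (V_new/V_old).
Step 2:
                    A           G
  I             36.69    0.004621
  C         -0.009232    0.004616
  E             36.68    0.009236
  solve Keq expr → x = 0.004616; check Q = 6.8650e-06
Then change container volume by factor 0.5 (V_new/V_old).
Step 3:
                    A           G
  I             73.36     0.01847
  C          -0.03687     0.01844
  E             73.32     0.03691
  solve Keq expr → x = 0.01844; check Q = 6.8650e-06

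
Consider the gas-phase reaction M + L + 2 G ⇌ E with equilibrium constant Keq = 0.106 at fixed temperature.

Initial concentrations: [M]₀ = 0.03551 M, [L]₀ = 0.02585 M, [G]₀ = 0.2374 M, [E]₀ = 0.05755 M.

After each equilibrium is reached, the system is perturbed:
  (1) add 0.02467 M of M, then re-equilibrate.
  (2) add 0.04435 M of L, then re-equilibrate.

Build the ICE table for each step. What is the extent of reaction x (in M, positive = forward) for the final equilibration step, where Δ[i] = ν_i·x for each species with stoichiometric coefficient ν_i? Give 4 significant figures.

Q₀ = 1112 vs Keq = 0.106 ⇒ Q>K, reverse
Step 1:
                   M          L          G          E
  I          0.03551    0.02585     0.2374    0.05755
  C          0.05745    0.05745     0.1149   -0.05745
  E          0.09296     0.0833     0.3523 1.0187e-04
  solve Keq expr → x = -0.05745; check Q = 0.106
Then add 0.02467 M of M.
Step 2:
                   M          L          G          E
  I           0.1176     0.0833     0.3523 1.0187e-04
  C       -2.6924e-05 -2.6924e-05 -5.3849e-05 2.6924e-05
  E           0.1176    0.08327     0.3522 1.2879e-04
  solve Keq expr → x = 2.6924e-05; check Q = 0.106
Then add 0.04435 M of L.
Step 3:
                   M          L          G          E
  I           0.1176     0.1276     0.3522 1.2879e-04
  C       -6.8223e-05 -6.8223e-05 -1.3645e-04 6.8223e-05
  E           0.1175     0.1276     0.3521 1.9702e-04
  solve Keq expr → x = 6.8223e-05; check Q = 0.106

x = 6.8223e-05 M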